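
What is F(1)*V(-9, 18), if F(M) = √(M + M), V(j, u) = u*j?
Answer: -162*√2 ≈ -229.10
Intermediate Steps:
V(j, u) = j*u
F(M) = √2*√M (F(M) = √(2*M) = √2*√M)
F(1)*V(-9, 18) = (√2*√1)*(-9*18) = (√2*1)*(-162) = √2*(-162) = -162*√2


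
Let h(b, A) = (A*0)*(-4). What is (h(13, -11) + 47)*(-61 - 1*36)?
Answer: -4559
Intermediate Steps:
h(b, A) = 0 (h(b, A) = 0*(-4) = 0)
(h(13, -11) + 47)*(-61 - 1*36) = (0 + 47)*(-61 - 1*36) = 47*(-61 - 36) = 47*(-97) = -4559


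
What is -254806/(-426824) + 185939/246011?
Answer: 71024153301/52501699532 ≈ 1.3528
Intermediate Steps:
-254806/(-426824) + 185939/246011 = -254806*(-1/426824) + 185939*(1/246011) = 127403/213412 + 185939/246011 = 71024153301/52501699532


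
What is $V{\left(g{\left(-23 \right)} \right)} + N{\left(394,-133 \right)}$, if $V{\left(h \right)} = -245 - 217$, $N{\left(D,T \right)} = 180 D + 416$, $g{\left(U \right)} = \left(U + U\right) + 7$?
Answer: $70874$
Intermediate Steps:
$g{\left(U \right)} = 7 + 2 U$ ($g{\left(U \right)} = 2 U + 7 = 7 + 2 U$)
$N{\left(D,T \right)} = 416 + 180 D$
$V{\left(h \right)} = -462$ ($V{\left(h \right)} = -245 - 217 = -462$)
$V{\left(g{\left(-23 \right)} \right)} + N{\left(394,-133 \right)} = -462 + \left(416 + 180 \cdot 394\right) = -462 + \left(416 + 70920\right) = -462 + 71336 = 70874$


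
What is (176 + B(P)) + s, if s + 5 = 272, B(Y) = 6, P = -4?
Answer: 449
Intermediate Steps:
s = 267 (s = -5 + 272 = 267)
(176 + B(P)) + s = (176 + 6) + 267 = 182 + 267 = 449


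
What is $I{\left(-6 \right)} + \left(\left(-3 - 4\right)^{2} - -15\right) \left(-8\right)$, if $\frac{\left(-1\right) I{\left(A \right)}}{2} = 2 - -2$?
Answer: $-520$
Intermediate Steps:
$I{\left(A \right)} = -8$ ($I{\left(A \right)} = - 2 \left(2 - -2\right) = - 2 \left(2 + 2\right) = \left(-2\right) 4 = -8$)
$I{\left(-6 \right)} + \left(\left(-3 - 4\right)^{2} - -15\right) \left(-8\right) = -8 + \left(\left(-3 - 4\right)^{2} - -15\right) \left(-8\right) = -8 + \left(\left(-7\right)^{2} + 15\right) \left(-8\right) = -8 + \left(49 + 15\right) \left(-8\right) = -8 + 64 \left(-8\right) = -8 - 512 = -520$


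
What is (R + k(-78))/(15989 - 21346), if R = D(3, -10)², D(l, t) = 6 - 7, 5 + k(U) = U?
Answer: 82/5357 ≈ 0.015307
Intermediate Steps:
k(U) = -5 + U
D(l, t) = -1
R = 1 (R = (-1)² = 1)
(R + k(-78))/(15989 - 21346) = (1 + (-5 - 78))/(15989 - 21346) = (1 - 83)/(-5357) = -82*(-1/5357) = 82/5357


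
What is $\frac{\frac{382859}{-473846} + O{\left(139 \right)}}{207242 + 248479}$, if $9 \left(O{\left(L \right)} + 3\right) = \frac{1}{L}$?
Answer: $- \frac{2256826801}{270142907780466} \approx -8.3542 \cdot 10^{-6}$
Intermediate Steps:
$O{\left(L \right)} = -3 + \frac{1}{9 L}$
$\frac{\frac{382859}{-473846} + O{\left(139 \right)}}{207242 + 248479} = \frac{\frac{382859}{-473846} - \left(3 - \frac{1}{9 \cdot 139}\right)}{207242 + 248479} = \frac{382859 \left(- \frac{1}{473846}\right) + \left(-3 + \frac{1}{9} \cdot \frac{1}{139}\right)}{455721} = \left(- \frac{382859}{473846} + \left(-3 + \frac{1}{1251}\right)\right) \frac{1}{455721} = \left(- \frac{382859}{473846} - \frac{3752}{1251}\right) \frac{1}{455721} = \left(- \frac{2256826801}{592781346}\right) \frac{1}{455721} = - \frac{2256826801}{270142907780466}$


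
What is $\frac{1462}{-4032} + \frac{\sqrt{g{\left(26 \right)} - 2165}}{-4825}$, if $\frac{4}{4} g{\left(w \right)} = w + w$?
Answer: $- \frac{731}{2016} - \frac{i \sqrt{2113}}{4825} \approx -0.3626 - 0.0095269 i$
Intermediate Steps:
$g{\left(w \right)} = 2 w$ ($g{\left(w \right)} = w + w = 2 w$)
$\frac{1462}{-4032} + \frac{\sqrt{g{\left(26 \right)} - 2165}}{-4825} = \frac{1462}{-4032} + \frac{\sqrt{2 \cdot 26 - 2165}}{-4825} = 1462 \left(- \frac{1}{4032}\right) + \sqrt{52 - 2165} \left(- \frac{1}{4825}\right) = - \frac{731}{2016} + \sqrt{-2113} \left(- \frac{1}{4825}\right) = - \frac{731}{2016} + i \sqrt{2113} \left(- \frac{1}{4825}\right) = - \frac{731}{2016} - \frac{i \sqrt{2113}}{4825}$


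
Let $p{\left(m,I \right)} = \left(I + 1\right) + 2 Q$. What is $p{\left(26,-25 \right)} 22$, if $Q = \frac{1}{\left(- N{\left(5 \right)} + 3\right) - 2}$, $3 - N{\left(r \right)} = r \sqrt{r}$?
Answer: $- \frac{5800}{11} + \frac{20 \sqrt{5}}{11} \approx -523.21$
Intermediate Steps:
$N{\left(r \right)} = 3 - r^{\frac{3}{2}}$ ($N{\left(r \right)} = 3 - r \sqrt{r} = 3 - r^{\frac{3}{2}}$)
$Q = \frac{1}{-2 + 5 \sqrt{5}}$ ($Q = \frac{1}{\left(- (3 - 5^{\frac{3}{2}}) + 3\right) - 2} = \frac{1}{\left(- (3 - 5 \sqrt{5}) + 3\right) - 2} = \frac{1}{\left(\left(-3 + 5 \sqrt{5}\right) + 3\right) - 2} = \frac{1}{5 \sqrt{5} - 2} = \frac{1}{-2 + 5 \sqrt{5}} \approx 0.10893$)
$p{\left(m,I \right)} = \frac{125}{121} + I + \frac{10 \sqrt{5}}{121}$ ($p{\left(m,I \right)} = \left(I + 1\right) + 2 \left(\frac{2}{121} + \frac{5 \sqrt{5}}{121}\right) = \left(1 + I\right) + \left(\frac{4}{121} + \frac{10 \sqrt{5}}{121}\right) = \frac{125}{121} + I + \frac{10 \sqrt{5}}{121}$)
$p{\left(26,-25 \right)} 22 = \left(\frac{125}{121} - 25 + \frac{10 \sqrt{5}}{121}\right) 22 = \left(- \frac{2900}{121} + \frac{10 \sqrt{5}}{121}\right) 22 = - \frac{5800}{11} + \frac{20 \sqrt{5}}{11}$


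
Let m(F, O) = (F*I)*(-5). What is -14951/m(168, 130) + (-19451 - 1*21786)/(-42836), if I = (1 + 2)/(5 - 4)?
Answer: 186089569/26986680 ≈ 6.8956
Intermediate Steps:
I = 3 (I = 3/1 = 3*1 = 3)
m(F, O) = -15*F (m(F, O) = (F*3)*(-5) = (3*F)*(-5) = -15*F)
-14951/m(168, 130) + (-19451 - 1*21786)/(-42836) = -14951/((-15*168)) + (-19451 - 1*21786)/(-42836) = -14951/(-2520) + (-19451 - 21786)*(-1/42836) = -14951*(-1/2520) - 41237*(-1/42836) = 14951/2520 + 41237/42836 = 186089569/26986680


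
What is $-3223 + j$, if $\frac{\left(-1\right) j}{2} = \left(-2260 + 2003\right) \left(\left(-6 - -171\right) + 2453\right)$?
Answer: $1342429$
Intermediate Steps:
$j = 1345652$ ($j = - 2 \left(-2260 + 2003\right) \left(\left(-6 - -171\right) + 2453\right) = - 2 \left(- 257 \left(\left(-6 + 171\right) + 2453\right)\right) = - 2 \left(- 257 \left(165 + 2453\right)\right) = - 2 \left(\left(-257\right) 2618\right) = \left(-2\right) \left(-672826\right) = 1345652$)
$-3223 + j = -3223 + 1345652 = 1342429$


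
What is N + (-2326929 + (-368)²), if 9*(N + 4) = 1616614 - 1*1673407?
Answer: -6593458/3 ≈ -2.1978e+6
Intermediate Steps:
N = -18943/3 (N = -4 + (1616614 - 1*1673407)/9 = -4 + (1616614 - 1673407)/9 = -4 + (⅑)*(-56793) = -4 - 18931/3 = -18943/3 ≈ -6314.3)
N + (-2326929 + (-368)²) = -18943/3 + (-2326929 + (-368)²) = -18943/3 + (-2326929 + 135424) = -18943/3 - 2191505 = -6593458/3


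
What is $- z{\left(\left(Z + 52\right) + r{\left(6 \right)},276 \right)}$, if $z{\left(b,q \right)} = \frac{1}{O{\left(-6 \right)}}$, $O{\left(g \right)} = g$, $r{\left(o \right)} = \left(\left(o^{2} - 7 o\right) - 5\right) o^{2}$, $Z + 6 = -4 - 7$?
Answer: $\frac{1}{6} \approx 0.16667$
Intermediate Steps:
$Z = -17$ ($Z = -6 - 11 = -17$)
$r{\left(o \right)} = o^{2} \left(-5 + o^{2} - 7 o\right)$ ($r{\left(o \right)} = \left(-5 + o^{2} - 7 o\right) o^{2} = o^{2} \left(-5 + o^{2} - 7 o\right)$)
$z{\left(b,q \right)} = - \frac{1}{6}$ ($z{\left(b,q \right)} = \frac{1}{-6} = - \frac{1}{6}$)
$- z{\left(\left(Z + 52\right) + r{\left(6 \right)},276 \right)} = \left(-1\right) \left(- \frac{1}{6}\right) = \frac{1}{6}$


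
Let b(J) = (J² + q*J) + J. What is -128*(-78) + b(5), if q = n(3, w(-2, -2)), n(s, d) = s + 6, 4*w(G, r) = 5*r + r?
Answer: 10059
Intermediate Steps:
w(G, r) = 3*r/2 (w(G, r) = (5*r + r)/4 = (6*r)/4 = 3*r/2)
n(s, d) = 6 + s
q = 9 (q = 6 + 3 = 9)
b(J) = J² + 10*J (b(J) = (J² + 9*J) + J = J² + 10*J)
-128*(-78) + b(5) = -128*(-78) + 5*(10 + 5) = 9984 + 5*15 = 9984 + 75 = 10059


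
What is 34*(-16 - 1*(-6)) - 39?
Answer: -379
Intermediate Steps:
34*(-16 - 1*(-6)) - 39 = 34*(-16 + 6) - 39 = 34*(-10) - 39 = -340 - 39 = -379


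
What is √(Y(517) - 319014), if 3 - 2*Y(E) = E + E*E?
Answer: I*√1811662/2 ≈ 672.99*I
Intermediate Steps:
Y(E) = 3/2 - E/2 - E²/2 (Y(E) = 3/2 - (E + E*E)/2 = 3/2 - (E + E²)/2 = 3/2 + (-E/2 - E²/2) = 3/2 - E/2 - E²/2)
√(Y(517) - 319014) = √((3/2 - ½*517 - ½*517²) - 319014) = √((3/2 - 517/2 - ½*267289) - 319014) = √((3/2 - 517/2 - 267289/2) - 319014) = √(-267803/2 - 319014) = √(-905831/2) = I*√1811662/2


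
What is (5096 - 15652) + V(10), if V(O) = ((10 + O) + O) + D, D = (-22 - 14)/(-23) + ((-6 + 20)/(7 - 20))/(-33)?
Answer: -103844276/9867 ≈ -10524.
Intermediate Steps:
D = 15766/9867 (D = -36*(-1/23) + (14/(-13))*(-1/33) = 36/23 + (14*(-1/13))*(-1/33) = 36/23 - 14/13*(-1/33) = 36/23 + 14/429 = 15766/9867 ≈ 1.5979)
V(O) = 114436/9867 + 2*O (V(O) = ((10 + O) + O) + 15766/9867 = (10 + 2*O) + 15766/9867 = 114436/9867 + 2*O)
(5096 - 15652) + V(10) = (5096 - 15652) + (114436/9867 + 2*10) = -10556 + (114436/9867 + 20) = -10556 + 311776/9867 = -103844276/9867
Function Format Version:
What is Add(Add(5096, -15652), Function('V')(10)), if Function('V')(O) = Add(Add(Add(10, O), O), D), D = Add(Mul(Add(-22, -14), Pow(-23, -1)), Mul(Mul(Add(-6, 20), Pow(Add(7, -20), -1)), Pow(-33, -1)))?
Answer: Rational(-103844276, 9867) ≈ -10524.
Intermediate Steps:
D = Rational(15766, 9867) (D = Add(Mul(-36, Rational(-1, 23)), Mul(Mul(14, Pow(-13, -1)), Rational(-1, 33))) = Add(Rational(36, 23), Mul(Mul(14, Rational(-1, 13)), Rational(-1, 33))) = Add(Rational(36, 23), Mul(Rational(-14, 13), Rational(-1, 33))) = Add(Rational(36, 23), Rational(14, 429)) = Rational(15766, 9867) ≈ 1.5979)
Function('V')(O) = Add(Rational(114436, 9867), Mul(2, O)) (Function('V')(O) = Add(Add(Add(10, O), O), Rational(15766, 9867)) = Add(Add(10, Mul(2, O)), Rational(15766, 9867)) = Add(Rational(114436, 9867), Mul(2, O)))
Add(Add(5096, -15652), Function('V')(10)) = Add(Add(5096, -15652), Add(Rational(114436, 9867), Mul(2, 10))) = Add(-10556, Add(Rational(114436, 9867), 20)) = Add(-10556, Rational(311776, 9867)) = Rational(-103844276, 9867)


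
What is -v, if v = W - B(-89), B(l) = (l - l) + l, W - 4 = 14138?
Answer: -14231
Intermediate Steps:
W = 14142 (W = 4 + 14138 = 14142)
B(l) = l (B(l) = 0 + l = l)
v = 14231 (v = 14142 - 1*(-89) = 14142 + 89 = 14231)
-v = -1*14231 = -14231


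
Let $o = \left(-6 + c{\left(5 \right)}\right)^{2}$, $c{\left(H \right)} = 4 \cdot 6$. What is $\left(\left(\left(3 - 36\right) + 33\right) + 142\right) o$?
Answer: $46008$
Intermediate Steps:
$c{\left(H \right)} = 24$
$o = 324$ ($o = \left(-6 + 24\right)^{2} = 18^{2} = 324$)
$\left(\left(\left(3 - 36\right) + 33\right) + 142\right) o = \left(\left(\left(3 - 36\right) + 33\right) + 142\right) 324 = \left(\left(-33 + 33\right) + 142\right) 324 = \left(0 + 142\right) 324 = 142 \cdot 324 = 46008$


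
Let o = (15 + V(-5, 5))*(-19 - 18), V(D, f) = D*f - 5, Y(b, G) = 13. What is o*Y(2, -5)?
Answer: 7215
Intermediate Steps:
V(D, f) = -5 + D*f
o = 555 (o = (15 + (-5 - 5*5))*(-19 - 18) = (15 + (-5 - 25))*(-37) = (15 - 30)*(-37) = -15*(-37) = 555)
o*Y(2, -5) = 555*13 = 7215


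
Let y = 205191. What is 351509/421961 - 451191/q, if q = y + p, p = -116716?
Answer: -159285246776/37332999475 ≈ -4.2666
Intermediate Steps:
q = 88475 (q = 205191 - 116716 = 88475)
351509/421961 - 451191/q = 351509/421961 - 451191/88475 = -159285246776/37332999475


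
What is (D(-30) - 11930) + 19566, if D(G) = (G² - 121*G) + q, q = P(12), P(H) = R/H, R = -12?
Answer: 12165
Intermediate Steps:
P(H) = -12/H
q = -1 (q = -12/12 = -12*1/12 = -1)
D(G) = -1 + G² - 121*G (D(G) = (G² - 121*G) - 1 = -1 + G² - 121*G)
(D(-30) - 11930) + 19566 = ((-1 + (-30)² - 121*(-30)) - 11930) + 19566 = ((-1 + 900 + 3630) - 11930) + 19566 = (4529 - 11930) + 19566 = -7401 + 19566 = 12165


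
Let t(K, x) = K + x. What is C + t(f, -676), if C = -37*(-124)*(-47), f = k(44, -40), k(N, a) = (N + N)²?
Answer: -208568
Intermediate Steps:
k(N, a) = 4*N² (k(N, a) = (2*N)² = 4*N²)
f = 7744 (f = 4*44² = 4*1936 = 7744)
C = -215636 (C = 4588*(-47) = -215636)
C + t(f, -676) = -215636 + (7744 - 676) = -215636 + 7068 = -208568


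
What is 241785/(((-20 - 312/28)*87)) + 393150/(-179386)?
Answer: -51844398495/567039146 ≈ -91.430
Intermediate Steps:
241785/(((-20 - 312/28)*87)) + 393150/(-179386) = 241785/(((-20 - 312*1/28)*87)) + 393150*(-1/179386) = 241785/(((-20 - 78/7)*87)) - 196575/89693 = 241785/((-218/7*87)) - 196575/89693 = 241785/(-18966/7) - 196575/89693 = 241785*(-7/18966) - 196575/89693 = -564165/6322 - 196575/89693 = -51844398495/567039146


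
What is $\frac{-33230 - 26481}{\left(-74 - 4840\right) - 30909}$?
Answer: $\frac{59711}{35823} \approx 1.6668$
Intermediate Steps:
$\frac{-33230 - 26481}{\left(-74 - 4840\right) - 30909} = - \frac{59711}{\left(-74 - 4840\right) - 30909} = - \frac{59711}{-4914 - 30909} = - \frac{59711}{-35823} = \left(-59711\right) \left(- \frac{1}{35823}\right) = \frac{59711}{35823}$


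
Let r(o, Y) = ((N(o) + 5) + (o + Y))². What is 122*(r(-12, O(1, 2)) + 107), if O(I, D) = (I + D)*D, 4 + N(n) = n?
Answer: 48312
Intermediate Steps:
N(n) = -4 + n
O(I, D) = D*(D + I) (O(I, D) = (D + I)*D = D*(D + I))
r(o, Y) = (1 + Y + 2*o)² (r(o, Y) = (((-4 + o) + 5) + (o + Y))² = ((1 + o) + (Y + o))² = (1 + Y + 2*o)²)
122*(r(-12, O(1, 2)) + 107) = 122*((1 + 2*(2 + 1) + 2*(-12))² + 107) = 122*((1 + 2*3 - 24)² + 107) = 122*((1 + 6 - 24)² + 107) = 122*((-17)² + 107) = 122*(289 + 107) = 122*396 = 48312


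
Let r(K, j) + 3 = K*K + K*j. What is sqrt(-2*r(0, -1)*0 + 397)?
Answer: sqrt(397) ≈ 19.925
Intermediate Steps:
r(K, j) = -3 + K**2 + K*j (r(K, j) = -3 + (K*K + K*j) = -3 + (K**2 + K*j) = -3 + K**2 + K*j)
sqrt(-2*r(0, -1)*0 + 397) = sqrt(-2*(-3 + 0**2 + 0*(-1))*0 + 397) = sqrt(-2*(-3 + 0 + 0)*0 + 397) = sqrt(-2*(-3)*0 + 397) = sqrt(6*0 + 397) = sqrt(0 + 397) = sqrt(397)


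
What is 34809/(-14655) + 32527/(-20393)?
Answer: -395514374/99619805 ≈ -3.9702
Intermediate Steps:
34809/(-14655) + 32527/(-20393) = 34809*(-1/14655) + 32527*(-1/20393) = -11603/4885 - 32527/20393 = -395514374/99619805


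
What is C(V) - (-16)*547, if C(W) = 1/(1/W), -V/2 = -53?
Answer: 8858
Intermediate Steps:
V = 106 (V = -2*(-53) = 106)
C(W) = W
C(V) - (-16)*547 = 106 - (-16)*547 = 106 - 1*(-8752) = 106 + 8752 = 8858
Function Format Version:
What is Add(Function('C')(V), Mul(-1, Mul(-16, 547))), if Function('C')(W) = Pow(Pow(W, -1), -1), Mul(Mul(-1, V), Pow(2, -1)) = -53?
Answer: 8858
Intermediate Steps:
V = 106 (V = Mul(-2, -53) = 106)
Function('C')(W) = W
Add(Function('C')(V), Mul(-1, Mul(-16, 547))) = Add(106, Mul(-1, Mul(-16, 547))) = Add(106, Mul(-1, -8752)) = Add(106, 8752) = 8858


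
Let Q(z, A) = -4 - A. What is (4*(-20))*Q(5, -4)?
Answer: 0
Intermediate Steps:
(4*(-20))*Q(5, -4) = (4*(-20))*(-4 - 1*(-4)) = -80*(-4 + 4) = -80*0 = 0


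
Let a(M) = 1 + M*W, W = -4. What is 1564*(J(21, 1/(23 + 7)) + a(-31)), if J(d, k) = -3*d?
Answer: 96968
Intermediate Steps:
a(M) = 1 - 4*M (a(M) = 1 + M*(-4) = 1 - 4*M)
1564*(J(21, 1/(23 + 7)) + a(-31)) = 1564*(-3*21 + (1 - 4*(-31))) = 1564*(-63 + (1 + 124)) = 1564*(-63 + 125) = 1564*62 = 96968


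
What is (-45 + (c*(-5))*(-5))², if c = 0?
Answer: 2025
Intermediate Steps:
(-45 + (c*(-5))*(-5))² = (-45 + (0*(-5))*(-5))² = (-45 + 0*(-5))² = (-45 + 0)² = (-45)² = 2025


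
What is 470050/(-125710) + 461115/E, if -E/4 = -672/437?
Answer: 844340451055/11263616 ≈ 74962.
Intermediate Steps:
E = 2688/437 (E = -(-2688)/437 = -4*(-672/437) = 2688/437 ≈ 6.1510)
470050/(-125710) + 461115/E = 470050/(-125710) + 461115/(2688/437) = 470050*(-1/125710) + 461115*(437/2688) = -47005/12571 + 67169085/896 = 844340451055/11263616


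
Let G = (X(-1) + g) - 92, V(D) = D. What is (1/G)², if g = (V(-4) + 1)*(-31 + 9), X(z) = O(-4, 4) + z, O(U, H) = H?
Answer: 1/529 ≈ 0.0018904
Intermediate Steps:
X(z) = 4 + z
g = 66 (g = (-4 + 1)*(-31 + 9) = -3*(-22) = 66)
G = -23 (G = ((4 - 1) + 66) - 92 = (3 + 66) - 92 = 69 - 92 = -23)
(1/G)² = (1/(-23))² = (-1/23)² = 1/529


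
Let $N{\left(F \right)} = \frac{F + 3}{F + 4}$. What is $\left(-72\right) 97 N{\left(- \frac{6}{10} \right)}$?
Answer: $- \frac{83808}{17} \approx -4929.9$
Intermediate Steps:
$N{\left(F \right)} = \frac{3 + F}{4 + F}$
$\left(-72\right) 97 N{\left(- \frac{6}{10} \right)} = \left(-72\right) 97 \frac{3 - \frac{6}{10}}{4 - \frac{6}{10}} = - 6984 \frac{3 - \frac{3}{5}}{4 - \frac{3}{5}} = - 6984 \frac{1}{\frac{17}{5}} \cdot \frac{12}{5} = - 6984 \cdot \frac{5}{17} \cdot \frac{12}{5} = \left(-6984\right) \frac{12}{17} = - \frac{83808}{17}$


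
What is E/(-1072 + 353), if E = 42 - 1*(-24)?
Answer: -66/719 ≈ -0.091794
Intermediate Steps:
E = 66 (E = 42 + 24 = 66)
E/(-1072 + 353) = 66/(-1072 + 353) = 66/(-719) = 66*(-1/719) = -66/719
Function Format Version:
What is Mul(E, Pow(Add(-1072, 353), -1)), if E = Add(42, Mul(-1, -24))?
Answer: Rational(-66, 719) ≈ -0.091794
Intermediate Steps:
E = 66 (E = Add(42, 24) = 66)
Mul(E, Pow(Add(-1072, 353), -1)) = Mul(66, Pow(Add(-1072, 353), -1)) = Mul(66, Pow(-719, -1)) = Mul(66, Rational(-1, 719)) = Rational(-66, 719)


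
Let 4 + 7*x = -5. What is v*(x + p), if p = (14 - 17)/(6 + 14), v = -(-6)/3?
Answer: -201/70 ≈ -2.8714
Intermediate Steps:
v = 2 (v = -(-6)/3 = -1*(-2) = 2)
p = -3/20 ≈ -0.15000
x = -9/7 (x = -4/7 + (⅐)*(-5) = -4/7 - 5/7 = -9/7 ≈ -1.2857)
v*(x + p) = 2*(-9/7 - 3/20) = 2*(-201/140) = -201/70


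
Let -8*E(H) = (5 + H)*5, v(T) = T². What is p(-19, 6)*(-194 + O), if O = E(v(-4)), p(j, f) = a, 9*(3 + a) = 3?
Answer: 1657/3 ≈ 552.33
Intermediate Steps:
a = -8/3 (a = -3 + (⅑)*3 = -3 + ⅓ = -8/3 ≈ -2.6667)
E(H) = -25/8 - 5*H/8 (E(H) = -(5 + H)*5/8 = -(25 + 5*H)/8 = -25/8 - 5*H/8)
p(j, f) = -8/3
O = -105/8 (O = -25/8 - 5/8*(-4)² = -25/8 - 5/8*16 = -25/8 - 10 = -105/8 ≈ -13.125)
p(-19, 6)*(-194 + O) = -8*(-194 - 105/8)/3 = -8/3*(-1657/8) = 1657/3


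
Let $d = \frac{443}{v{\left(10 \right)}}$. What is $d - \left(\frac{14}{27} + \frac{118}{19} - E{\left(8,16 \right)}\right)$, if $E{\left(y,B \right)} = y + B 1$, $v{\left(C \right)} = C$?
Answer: $\frac{315859}{5130} \approx 61.571$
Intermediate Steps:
$E{\left(y,B \right)} = B + y$ ($E{\left(y,B \right)} = y + B = B + y$)
$d = \frac{443}{10} \approx 44.3$
$d - \left(\frac{14}{27} + \frac{118}{19} - E{\left(8,16 \right)}\right) = \frac{443}{10} - \left(-24 + \frac{14}{27} + \frac{118}{19}\right) = \frac{443}{10} + \left(24 - \left(\frac{118}{19} + \frac{14}{27}\right)\right) = \frac{443}{10} + \left(24 - \frac{3452}{513}\right) = \frac{443}{10} + \frac{8860}{513} = \frac{315859}{5130}$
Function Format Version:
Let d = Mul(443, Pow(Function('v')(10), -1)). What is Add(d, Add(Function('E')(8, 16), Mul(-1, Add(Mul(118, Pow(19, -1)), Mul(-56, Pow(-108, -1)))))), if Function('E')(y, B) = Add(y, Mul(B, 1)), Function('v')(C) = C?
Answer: Rational(315859, 5130) ≈ 61.571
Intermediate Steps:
Function('E')(y, B) = Add(B, y) (Function('E')(y, B) = Add(y, B) = Add(B, y))
d = Rational(443, 10) (d = Mul(443, Pow(10, -1)) = Mul(443, Rational(1, 10)) = Rational(443, 10) ≈ 44.300)
Add(d, Add(Function('E')(8, 16), Mul(-1, Add(Mul(118, Pow(19, -1)), Mul(-56, Pow(-108, -1)))))) = Add(Rational(443, 10), Add(Add(16, 8), Mul(-1, Add(Mul(118, Pow(19, -1)), Mul(-56, Pow(-108, -1)))))) = Add(Rational(443, 10), Add(24, Mul(-1, Add(Mul(118, Rational(1, 19)), Mul(-56, Rational(-1, 108)))))) = Add(Rational(443, 10), Add(24, Mul(-1, Add(Rational(118, 19), Rational(14, 27))))) = Add(Rational(443, 10), Add(24, Mul(-1, Rational(3452, 513)))) = Add(Rational(443, 10), Add(24, Rational(-3452, 513))) = Add(Rational(443, 10), Rational(8860, 513)) = Rational(315859, 5130)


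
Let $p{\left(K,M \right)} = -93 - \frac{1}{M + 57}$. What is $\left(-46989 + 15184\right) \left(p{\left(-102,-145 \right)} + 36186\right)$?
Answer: $- \frac{101018563925}{88} \approx -1.1479 \cdot 10^{9}$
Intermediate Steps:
$p{\left(K,M \right)} = -93 - \frac{1}{57 + M}$
$\left(-46989 + 15184\right) \left(p{\left(-102,-145 \right)} + 36186\right) = \left(-46989 + 15184\right) \left(\frac{-5302 - -13485}{57 - 145} + 36186\right) = - 31805 \left(\frac{-5302 + 13485}{-88} + 36186\right) = - 31805 \left(\left(- \frac{1}{88}\right) 8183 + 36186\right) = - 31805 \left(- \frac{8183}{88} + 36186\right) = \left(-31805\right) \frac{3176185}{88} = - \frac{101018563925}{88}$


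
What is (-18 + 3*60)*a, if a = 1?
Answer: 162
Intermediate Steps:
(-18 + 3*60)*a = (-18 + 3*60)*1 = (-18 + 180)*1 = 162*1 = 162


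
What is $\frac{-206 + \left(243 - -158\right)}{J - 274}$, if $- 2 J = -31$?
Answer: $- \frac{390}{517} \approx -0.75435$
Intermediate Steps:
$J = \frac{31}{2}$ ($J = \left(- \frac{1}{2}\right) \left(-31\right) = \frac{31}{2} \approx 15.5$)
$\frac{-206 + \left(243 - -158\right)}{J - 274} = \frac{-206 + \left(243 - -158\right)}{\frac{31}{2} - 274} = \frac{-206 + \left(243 + 158\right)}{- \frac{517}{2}} = \left(-206 + 401\right) \left(- \frac{2}{517}\right) = 195 \left(- \frac{2}{517}\right) = - \frac{390}{517}$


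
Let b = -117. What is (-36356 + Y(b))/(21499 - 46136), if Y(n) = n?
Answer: 36473/24637 ≈ 1.4804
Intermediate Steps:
(-36356 + Y(b))/(21499 - 46136) = (-36356 - 117)/(21499 - 46136) = -36473/(-24637) = -36473*(-1/24637) = 36473/24637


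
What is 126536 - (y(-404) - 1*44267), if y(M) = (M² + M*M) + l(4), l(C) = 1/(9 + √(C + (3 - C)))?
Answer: -4046357/26 + √3/78 ≈ -1.5563e+5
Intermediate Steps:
l(C) = 1/(9 + √3)
y(M) = 3/26 + 2*M² - √3/78 (y(M) = (M² + M*M) + (3/26 - √3/78) = (M² + M²) + (3/26 - √3/78) = 2*M² + (3/26 - √3/78) = 3/26 + 2*M² - √3/78)
126536 - (y(-404) - 1*44267) = 126536 - ((3/26 + 2*(-404)² - √3/78) - 1*44267) = 126536 - ((3/26 + 2*163216 - √3/78) - 44267) = 126536 - ((3/26 + 326432 - √3/78) - 44267) = 126536 - ((8487235/26 - √3/78) - 44267) = 126536 - (7336293/26 - √3/78) = 126536 + (-7336293/26 + √3/78) = -4046357/26 + √3/78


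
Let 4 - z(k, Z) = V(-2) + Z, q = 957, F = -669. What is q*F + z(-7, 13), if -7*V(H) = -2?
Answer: -4481696/7 ≈ -6.4024e+5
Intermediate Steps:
V(H) = 2/7 (V(H) = -1/7*(-2) = 2/7)
z(k, Z) = 26/7 - Z (z(k, Z) = 4 - (2/7 + Z) = 4 + (-2/7 - Z) = 26/7 - Z)
q*F + z(-7, 13) = 957*(-669) + (26/7 - 1*13) = -640233 + (26/7 - 13) = -640233 - 65/7 = -4481696/7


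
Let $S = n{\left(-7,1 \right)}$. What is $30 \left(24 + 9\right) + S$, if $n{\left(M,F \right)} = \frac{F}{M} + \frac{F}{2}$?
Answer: $\frac{13865}{14} \approx 990.36$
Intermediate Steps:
$n{\left(M,F \right)} = \frac{F}{2} + \frac{F}{M}$ ($n{\left(M,F \right)} = \frac{F}{M} + F \frac{1}{2} = \frac{F}{M} + \frac{F}{2} = \frac{F}{2} + \frac{F}{M}$)
$S = \frac{5}{14}$ ($S = \frac{1}{2} \cdot 1 + 1 \frac{1}{-7} = \frac{1}{2} + 1 \left(- \frac{1}{7}\right) = \frac{1}{2} - \frac{1}{7} = \frac{5}{14} \approx 0.35714$)
$30 \left(24 + 9\right) + S = 30 \left(24 + 9\right) + \frac{5}{14} = 30 \cdot 33 + \frac{5}{14} = 990 + \frac{5}{14} = \frac{13865}{14}$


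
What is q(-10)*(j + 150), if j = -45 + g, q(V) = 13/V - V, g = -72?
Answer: 2871/10 ≈ 287.10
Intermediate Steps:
q(V) = -V + 13/V
j = -117 (j = -45 - 72 = -117)
q(-10)*(j + 150) = (-1*(-10) + 13/(-10))*(-117 + 150) = (10 + 13*(-⅒))*33 = (10 - 13/10)*33 = (87/10)*33 = 2871/10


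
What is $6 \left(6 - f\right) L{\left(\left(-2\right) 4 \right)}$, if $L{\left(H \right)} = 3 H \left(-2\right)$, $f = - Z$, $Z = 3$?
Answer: $2592$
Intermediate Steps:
$f = -3$ ($f = \left(-1\right) 3 = -3$)
$L{\left(H \right)} = - 6 H$
$6 \left(6 - f\right) L{\left(\left(-2\right) 4 \right)} = 6 \left(6 - -3\right) \left(- 6 \left(\left(-2\right) 4\right)\right) = 6 \left(6 + 3\right) \left(\left(-6\right) \left(-8\right)\right) = 6 \cdot 9 \cdot 48 = 54 \cdot 48 = 2592$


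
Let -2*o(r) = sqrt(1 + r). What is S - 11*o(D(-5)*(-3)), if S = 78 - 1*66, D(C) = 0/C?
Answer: 35/2 ≈ 17.500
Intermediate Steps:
D(C) = 0
S = 12 (S = 78 - 66 = 12)
o(r) = -sqrt(1 + r)/2
S - 11*o(D(-5)*(-3)) = 12 - (-11)*sqrt(1 + 0*(-3))/2 = 12 - (-11)*sqrt(1 + 0)/2 = 12 - (-11)*sqrt(1)/2 = 12 - (-11)/2 = 12 - 11*(-1/2) = 12 + 11/2 = 35/2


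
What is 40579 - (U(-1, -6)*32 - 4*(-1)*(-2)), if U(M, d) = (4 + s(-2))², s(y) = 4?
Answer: 38539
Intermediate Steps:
U(M, d) = 64 (U(M, d) = (4 + 4)² = 8² = 64)
40579 - (U(-1, -6)*32 - 4*(-1)*(-2)) = 40579 - (64*32 - 4*(-1)*(-2)) = 40579 - (2048 + 4*(-2)) = 40579 - (2048 - 8) = 40579 - 1*2040 = 40579 - 2040 = 38539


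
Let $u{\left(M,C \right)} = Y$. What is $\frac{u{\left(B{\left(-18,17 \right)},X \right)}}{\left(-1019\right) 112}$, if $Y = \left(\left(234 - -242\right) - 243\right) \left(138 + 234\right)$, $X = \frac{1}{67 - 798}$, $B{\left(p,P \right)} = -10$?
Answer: $- \frac{21669}{28532} \approx -0.75946$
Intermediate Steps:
$X = - \frac{1}{731}$ ($X = \frac{1}{-731} = - \frac{1}{731} \approx -0.001368$)
$Y = 86676$ ($Y = \left(\left(234 + 242\right) - 243\right) 372 = \left(476 - 243\right) 372 = 233 \cdot 372 = 86676$)
$u{\left(M,C \right)} = 86676$
$\frac{u{\left(B{\left(-18,17 \right)},X \right)}}{\left(-1019\right) 112} = \frac{86676}{\left(-1019\right) 112} = \frac{86676}{-114128} = 86676 \left(- \frac{1}{114128}\right) = - \frac{21669}{28532}$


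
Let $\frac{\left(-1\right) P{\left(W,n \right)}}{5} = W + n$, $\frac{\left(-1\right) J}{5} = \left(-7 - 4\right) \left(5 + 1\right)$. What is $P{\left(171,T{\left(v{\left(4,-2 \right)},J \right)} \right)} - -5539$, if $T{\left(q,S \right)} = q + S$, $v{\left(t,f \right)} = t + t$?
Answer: $2994$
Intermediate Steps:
$v{\left(t,f \right)} = 2 t$
$J = 330$ ($J = - 5 \left(-7 - 4\right) \left(5 + 1\right) = - 5 \left(\left(-11\right) 6\right) = \left(-5\right) \left(-66\right) = 330$)
$T{\left(q,S \right)} = S + q$
$P{\left(W,n \right)} = - 5 W - 5 n$ ($P{\left(W,n \right)} = - 5 \left(W + n\right) = - 5 W - 5 n$)
$P{\left(171,T{\left(v{\left(4,-2 \right)},J \right)} \right)} - -5539 = \left(\left(-5\right) 171 - 5 \left(330 + 2 \cdot 4\right)\right) - -5539 = \left(-855 - 5 \left(330 + 8\right)\right) + 5539 = \left(-855 - 1690\right) + 5539 = -2545 + 5539 = 2994$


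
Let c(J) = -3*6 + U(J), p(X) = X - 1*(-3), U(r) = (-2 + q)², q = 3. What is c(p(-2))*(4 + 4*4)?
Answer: -340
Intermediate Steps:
U(r) = 1 (U(r) = (-2 + 3)² = 1² = 1)
p(X) = 3 + X (p(X) = X + 3 = 3 + X)
c(J) = -17 (c(J) = -3*6 + 1 = -18 + 1 = -17)
c(p(-2))*(4 + 4*4) = -17*(4 + 4*4) = -17*(4 + 16) = -17*20 = -340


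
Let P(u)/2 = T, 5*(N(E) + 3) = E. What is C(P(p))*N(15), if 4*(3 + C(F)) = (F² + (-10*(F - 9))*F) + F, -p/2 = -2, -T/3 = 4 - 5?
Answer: 0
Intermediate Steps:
N(E) = -3 + E/5
T = 3 (T = -3*(4 - 5) = -3*(-1) = 3)
p = 4 (p = -2*(-2) = 4)
P(u) = 6 (P(u) = 2*3 = 6)
C(F) = -3 + F/4 + F²/4 + F*(90 - 10*F)/4 (C(F) = -3 + ((F² + (-10*(F - 9))*F) + F)/4 = -3 + ((F² + (-10*(-9 + F))*F) + F)/4 = -3 + ((F² + (90 - 10*F)*F) + F)/4 = -3 + ((F² + F*(90 - 10*F)) + F)/4 = -3 + (F + F² + F*(90 - 10*F))/4 = -3 + (F/4 + F²/4 + F*(90 - 10*F)/4) = -3 + F/4 + F²/4 + F*(90 - 10*F)/4)
C(P(p))*N(15) = (-3 - 9/4*6² + (91/4)*6)*(-3 + (⅕)*15) = (-3 - 9/4*36 + 273/2)*(-3 + 3) = (-3 - 81 + 273/2)*0 = (105/2)*0 = 0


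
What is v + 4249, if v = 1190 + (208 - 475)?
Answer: 5172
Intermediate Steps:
v = 923 (v = 1190 - 267 = 923)
v + 4249 = 923 + 4249 = 5172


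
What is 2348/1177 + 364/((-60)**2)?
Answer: 2220307/1059300 ≈ 2.0960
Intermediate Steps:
2348/1177 + 364/((-60)**2) = 2348*(1/1177) + 364/3600 = 2348/1177 + 364*(1/3600) = 2348/1177 + 91/900 = 2220307/1059300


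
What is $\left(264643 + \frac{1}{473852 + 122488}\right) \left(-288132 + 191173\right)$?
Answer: $- \frac{15301798536765539}{596340} \approx -2.566 \cdot 10^{10}$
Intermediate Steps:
$\left(264643 + \frac{1}{473852 + 122488}\right) \left(-288132 + 191173\right) = \left(264643 + \frac{1}{596340}\right) \left(-96959\right) = \frac{157817206621}{596340} \left(-96959\right) = - \frac{15301798536765539}{596340}$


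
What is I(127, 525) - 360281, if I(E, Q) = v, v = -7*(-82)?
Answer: -359707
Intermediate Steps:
v = 574
I(E, Q) = 574
I(127, 525) - 360281 = 574 - 360281 = -359707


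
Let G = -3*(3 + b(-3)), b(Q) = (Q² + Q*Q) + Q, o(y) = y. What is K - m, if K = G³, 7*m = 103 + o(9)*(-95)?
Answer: -1101496/7 ≈ -1.5736e+5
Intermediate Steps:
b(Q) = Q + 2*Q² (b(Q) = (Q² + Q²) + Q = 2*Q² + Q = Q + 2*Q²)
m = -752/7 (m = (103 + 9*(-95))/7 = (103 - 855)/7 = (⅐)*(-752) = -752/7 ≈ -107.43)
G = -54 (G = -3*(3 - 3*(1 + 2*(-3))) = -3*(3 - 3*(1 - 6)) = -3*(3 - 3*(-5)) = -3*(3 + 15) = -3*18 = -54)
K = -157464 (K = (-54)³ = -157464)
K - m = -157464 - 1*(-752/7) = -157464 + 752/7 = -1101496/7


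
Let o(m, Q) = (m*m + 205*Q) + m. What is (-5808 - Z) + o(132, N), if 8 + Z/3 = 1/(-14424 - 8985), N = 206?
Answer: 421377607/7803 ≈ 54002.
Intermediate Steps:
o(m, Q) = m + m² + 205*Q (o(m, Q) = (m² + 205*Q) + m = m + m² + 205*Q)
Z = -187273/7803 (Z = -24 + 3/(-14424 - 8985) = -24 + 3/(-23409) = -24 + 3*(-1/23409) = -24 - 1/7803 = -187273/7803 ≈ -24.000)
(-5808 - Z) + o(132, N) = (-5808 - 1*(-187273/7803)) + (132 + 132² + 205*206) = (-5808 + 187273/7803) + (132 + 17424 + 42230) = -45132551/7803 + 59786 = 421377607/7803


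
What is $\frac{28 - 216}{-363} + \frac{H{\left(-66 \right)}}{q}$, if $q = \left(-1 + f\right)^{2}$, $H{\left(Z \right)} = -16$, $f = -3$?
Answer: $- \frac{175}{363} \approx -0.48209$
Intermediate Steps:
$q = 16$ ($q = \left(-1 - 3\right)^{2} = \left(-4\right)^{2} = 16$)
$\frac{28 - 216}{-363} + \frac{H{\left(-66 \right)}}{q} = \frac{28 - 216}{-363} - \frac{16}{16} = \left(28 - 216\right) \left(- \frac{1}{363}\right) - 1 = \left(-188\right) \left(- \frac{1}{363}\right) - 1 = \frac{188}{363} - 1 = - \frac{175}{363}$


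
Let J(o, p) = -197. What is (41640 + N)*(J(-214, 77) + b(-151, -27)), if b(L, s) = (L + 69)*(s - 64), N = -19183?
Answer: 163150105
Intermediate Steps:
b(L, s) = (-64 + s)*(69 + L) (b(L, s) = (69 + L)*(-64 + s) = (-64 + s)*(69 + L))
(41640 + N)*(J(-214, 77) + b(-151, -27)) = (41640 - 19183)*(-197 + (-4416 - 64*(-151) + 69*(-27) - 151*(-27))) = 22457*(-197 + (-4416 + 9664 - 1863 + 4077)) = 22457*(-197 + 7462) = 22457*7265 = 163150105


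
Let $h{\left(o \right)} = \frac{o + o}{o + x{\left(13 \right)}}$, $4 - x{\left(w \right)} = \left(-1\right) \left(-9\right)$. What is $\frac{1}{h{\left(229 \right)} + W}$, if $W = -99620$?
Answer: $- \frac{112}{11157211} \approx -1.0038 \cdot 10^{-5}$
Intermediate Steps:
$x{\left(w \right)} = -5$ ($x{\left(w \right)} = 4 - \left(-1\right) \left(-9\right) = 4 - 9 = -5$)
$h{\left(o \right)} = \frac{2 o}{-5 + o}$ ($h{\left(o \right)} = \frac{o + o}{o - 5} = \frac{2 o}{-5 + o}$)
$\frac{1}{h{\left(229 \right)} + W} = \frac{1}{2 \cdot 229 \frac{1}{-5 + 229} - 99620} = \frac{1}{2 \cdot 229 \cdot \frac{1}{224} - 99620} = \frac{1}{\frac{229}{112} - 99620} = \frac{1}{- \frac{11157211}{112}} = - \frac{112}{11157211}$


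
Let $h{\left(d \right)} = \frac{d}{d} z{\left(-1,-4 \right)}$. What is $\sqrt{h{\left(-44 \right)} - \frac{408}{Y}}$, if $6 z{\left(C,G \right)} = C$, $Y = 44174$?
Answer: $\frac{i \sqrt{3089220342}}{132522} \approx 0.41941 i$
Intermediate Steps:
$z{\left(C,G \right)} = \frac{C}{6}$
$h{\left(d \right)} = - \frac{1}{6}$ ($h{\left(d \right)} = \frac{d}{d} \frac{1}{6} \left(-1\right) = 1 \left(- \frac{1}{6}\right) = - \frac{1}{6}$)
$\sqrt{h{\left(-44 \right)} - \frac{408}{Y}} = \sqrt{- \frac{1}{6} - \frac{408}{44174}} = \sqrt{- \frac{1}{6} - \frac{204}{22087}} = \sqrt{- \frac{23311}{132522}} = \frac{i \sqrt{3089220342}}{132522}$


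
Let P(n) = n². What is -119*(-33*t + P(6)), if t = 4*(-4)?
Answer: -67116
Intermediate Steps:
t = -16
-119*(-33*t + P(6)) = -119*(-33*(-16) + 6²) = -119*(528 + 36) = -119*564 = -67116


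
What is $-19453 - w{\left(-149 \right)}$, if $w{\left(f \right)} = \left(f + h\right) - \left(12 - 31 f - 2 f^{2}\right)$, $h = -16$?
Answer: $-59059$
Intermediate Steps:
$w{\left(f \right)} = -28 + 2 f^{2} + 32 f$ ($w{\left(f \right)} = \left(f - 16\right) - \left(12 - 31 f - 2 f^{2}\right) = \left(-16 + f\right) - \left(12 - 31 f - 2 f^{2}\right) = \left(-16 + f\right) + \left(-12 + 2 f^{2} + 31 f\right) = -28 + 2 f^{2} + 32 f$)
$-19453 - w{\left(-149 \right)} = -19453 - \left(-28 + 2 \left(-149\right)^{2} + 32 \left(-149\right)\right) = -19453 - \left(-28 + 2 \cdot 22201 - 4768\right) = -19453 - \left(-28 + 44402 - 4768\right) = -19453 - 39606 = -59059$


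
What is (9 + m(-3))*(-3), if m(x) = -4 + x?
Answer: -6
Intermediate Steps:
(9 + m(-3))*(-3) = (9 + (-4 - 3))*(-3) = (9 - 7)*(-3) = 2*(-3) = -6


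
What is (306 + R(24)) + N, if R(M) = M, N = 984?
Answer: 1314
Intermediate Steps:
(306 + R(24)) + N = (306 + 24) + 984 = 330 + 984 = 1314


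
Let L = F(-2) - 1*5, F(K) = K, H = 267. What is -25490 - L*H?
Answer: -23621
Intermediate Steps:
L = -7 (L = -2 - 1*5 = -2 - 5 = -7)
-25490 - L*H = -25490 - (-7)*267 = -25490 - 1*(-1869) = -25490 + 1869 = -23621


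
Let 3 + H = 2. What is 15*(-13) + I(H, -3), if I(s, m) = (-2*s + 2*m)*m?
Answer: -183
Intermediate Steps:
H = -1 (H = -3 + 2 = -1)
I(s, m) = m*(-2*s + 2*m)
15*(-13) + I(H, -3) = 15*(-13) + 2*(-3)*(-3 - 1*(-1)) = -195 + 2*(-3)*(-3 + 1) = -195 + 2*(-3)*(-2) = -195 + 12 = -183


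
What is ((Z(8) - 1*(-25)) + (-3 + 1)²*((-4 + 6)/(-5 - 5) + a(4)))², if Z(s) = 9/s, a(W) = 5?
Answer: 3286969/1600 ≈ 2054.4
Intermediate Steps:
((Z(8) - 1*(-25)) + (-3 + 1)²*((-4 + 6)/(-5 - 5) + a(4)))² = ((9/8 - 1*(-25)) + (-3 + 1)²*((-4 + 6)/(-5 - 5) + 5))² = ((9*(⅛) + 25) + (-2)²*(2/(-10) + 5))² = ((9/8 + 25) + 4*(2*(-⅒) + 5))² = (209/8 + 4*(-⅕ + 5))² = (209/8 + 4*(24/5))² = (209/8 + 96/5)² = (1813/40)² = 3286969/1600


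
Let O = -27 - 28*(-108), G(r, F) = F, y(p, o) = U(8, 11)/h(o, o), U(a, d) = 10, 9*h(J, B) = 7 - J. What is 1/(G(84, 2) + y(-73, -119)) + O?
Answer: 56950/19 ≈ 2997.4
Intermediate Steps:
h(J, B) = 7/9 - J/9 (h(J, B) = (7 - J)/9 = 7/9 - J/9)
y(p, o) = 10/(7/9 - o/9)
O = 2997 (O = -27 + 3024 = 2997)
1/(G(84, 2) + y(-73, -119)) + O = 1/(2 - 90/(-7 - 119)) + 2997 = 1/(2 - 90/(-126)) + 2997 = 1/(2 - 90*(-1/126)) + 2997 = 1/(2 + 5/7) + 2997 = 1/(19/7) + 2997 = 7/19 + 2997 = 56950/19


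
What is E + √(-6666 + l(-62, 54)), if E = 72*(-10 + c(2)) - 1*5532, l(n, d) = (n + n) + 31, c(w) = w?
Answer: -6108 + 3*I*√751 ≈ -6108.0 + 82.213*I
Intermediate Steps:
l(n, d) = 31 + 2*n (l(n, d) = 2*n + 31 = 31 + 2*n)
E = -6108 (E = 72*(-10 + 2) - 1*5532 = 72*(-8) - 5532 = -576 - 5532 = -6108)
E + √(-6666 + l(-62, 54)) = -6108 + √(-6666 + (31 + 2*(-62))) = -6108 + √(-6666 + (31 - 124)) = -6108 + √(-6666 - 93) = -6108 + √(-6759) = -6108 + 3*I*√751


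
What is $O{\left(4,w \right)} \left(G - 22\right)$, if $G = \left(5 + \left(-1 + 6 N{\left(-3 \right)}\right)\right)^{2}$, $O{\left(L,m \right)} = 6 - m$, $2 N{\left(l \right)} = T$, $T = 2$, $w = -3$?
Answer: $702$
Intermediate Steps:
$N{\left(l \right)} = 1$ ($N{\left(l \right)} = \frac{1}{2} \cdot 2 = 1$)
$G = 100$ ($G = \left(5 + \left(-1 + 6 \cdot 1\right)\right)^{2} = \left(5 + \left(-1 + 6\right)\right)^{2} = \left(5 + 5\right)^{2} = 10^{2} = 100$)
$O{\left(4,w \right)} \left(G - 22\right) = \left(6 - -3\right) \left(100 - 22\right) = \left(6 + 3\right) 78 = 9 \cdot 78 = 702$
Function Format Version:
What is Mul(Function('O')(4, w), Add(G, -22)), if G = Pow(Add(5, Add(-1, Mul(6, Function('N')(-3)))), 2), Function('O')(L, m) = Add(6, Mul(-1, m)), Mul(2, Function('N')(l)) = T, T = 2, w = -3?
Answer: 702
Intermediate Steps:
Function('N')(l) = 1 (Function('N')(l) = Mul(Rational(1, 2), 2) = 1)
G = 100 (G = Pow(Add(5, Add(-1, Mul(6, 1))), 2) = Pow(Add(5, Add(-1, 6)), 2) = Pow(Add(5, 5), 2) = Pow(10, 2) = 100)
Mul(Function('O')(4, w), Add(G, -22)) = Mul(Add(6, Mul(-1, -3)), Add(100, -22)) = Mul(Add(6, 3), 78) = Mul(9, 78) = 702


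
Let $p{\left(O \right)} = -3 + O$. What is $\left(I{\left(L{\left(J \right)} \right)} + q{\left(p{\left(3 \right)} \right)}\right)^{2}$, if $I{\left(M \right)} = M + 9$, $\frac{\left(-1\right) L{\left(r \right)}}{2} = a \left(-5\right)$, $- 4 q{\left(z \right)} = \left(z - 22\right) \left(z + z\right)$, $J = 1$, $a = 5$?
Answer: $3481$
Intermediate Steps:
$q{\left(z \right)} = - \frac{z \left(-22 + z\right)}{2}$ ($q{\left(z \right)} = - \frac{\left(z - 22\right) \left(z + z\right)}{4} = - \frac{\left(-22 + z\right) 2 z}{4} = - \frac{2 z \left(-22 + z\right)}{4} = - \frac{z \left(-22 + z\right)}{2}$)
$L{\left(r \right)} = 50$ ($L{\left(r \right)} = - 2 \cdot 5 \left(-5\right) = \left(-2\right) \left(-25\right) = 50$)
$I{\left(M \right)} = 9 + M$
$\left(I{\left(L{\left(J \right)} \right)} + q{\left(p{\left(3 \right)} \right)}\right)^{2} = \left(\left(9 + 50\right) + \frac{\left(-3 + 3\right) \left(22 - \left(-3 + 3\right)\right)}{2}\right)^{2} = \left(59 + \frac{1}{2} \cdot 0 \left(22 - 0\right)\right)^{2} = \left(59 + \frac{1}{2} \cdot 0 \left(22 + 0\right)\right)^{2} = \left(59 + \frac{1}{2} \cdot 0 \cdot 22\right)^{2} = \left(59 + 0\right)^{2} = 59^{2} = 3481$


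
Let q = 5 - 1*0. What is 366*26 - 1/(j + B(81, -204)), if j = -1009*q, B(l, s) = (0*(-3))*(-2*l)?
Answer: 48008221/5045 ≈ 9516.0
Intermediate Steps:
q = 5 (q = 5 + 0 = 5)
B(l, s) = 0 (B(l, s) = 0*(-2*l) = 0)
j = -5045 (j = -1009*5 = -5045)
366*26 - 1/(j + B(81, -204)) = 366*26 - 1/(-5045 + 0) = 9516 - 1/(-5045) = 9516 - 1*(-1/5045) = 9516 + 1/5045 = 48008221/5045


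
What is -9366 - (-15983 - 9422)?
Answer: 16039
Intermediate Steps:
-9366 - (-15983 - 9422) = -9366 - 1*(-25405) = -9366 + 25405 = 16039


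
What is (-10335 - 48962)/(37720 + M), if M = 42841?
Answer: -59297/80561 ≈ -0.73605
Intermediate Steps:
(-10335 - 48962)/(37720 + M) = (-10335 - 48962)/(37720 + 42841) = -59297/80561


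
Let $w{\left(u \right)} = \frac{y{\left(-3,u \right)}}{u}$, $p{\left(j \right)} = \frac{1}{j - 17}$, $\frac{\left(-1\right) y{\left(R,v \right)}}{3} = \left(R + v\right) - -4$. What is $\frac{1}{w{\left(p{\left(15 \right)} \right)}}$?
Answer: $\frac{1}{3} \approx 0.33333$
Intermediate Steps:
$y{\left(R,v \right)} = -12 - 3 R - 3 v$ ($y{\left(R,v \right)} = - 3 \left(\left(R + v\right) - -4\right) = - 3 \left(\left(R + v\right) + 4\right) = - 3 \left(4 + R + v\right) = -12 - 3 R - 3 v$)
$p{\left(j \right)} = \frac{1}{-17 + j}$
$w{\left(u \right)} = \frac{-3 - 3 u}{u}$ ($w{\left(u \right)} = \frac{-12 - -9 - 3 u}{u} = \frac{-12 + 9 - 3 u}{u} = \frac{-3 - 3 u}{u}$)
$\frac{1}{w{\left(p{\left(15 \right)} \right)}} = \frac{1}{-3 - \frac{3}{\frac{1}{-17 + 15}}} = \frac{1}{-3 - \frac{3}{\frac{1}{-2}}} = \frac{1}{-3 - \frac{3}{- \frac{1}{2}}} = \frac{1}{-3 - -6} = \frac{1}{-3 + 6} = \frac{1}{3}$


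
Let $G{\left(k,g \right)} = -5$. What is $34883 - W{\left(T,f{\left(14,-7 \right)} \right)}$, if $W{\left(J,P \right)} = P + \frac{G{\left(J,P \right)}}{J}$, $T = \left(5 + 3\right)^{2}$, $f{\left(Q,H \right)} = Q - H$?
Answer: $\frac{2231173}{64} \approx 34862.0$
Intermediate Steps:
$T = 64$ ($T = 8^{2} = 64$)
$W{\left(J,P \right)} = P - \frac{5}{J}$ ($W{\left(J,P \right)} = P + \frac{1}{J} \left(-5\right) = P - \frac{5}{J}$)
$34883 - W{\left(T,f{\left(14,-7 \right)} \right)} = 34883 - \left(\left(14 - -7\right) - \frac{5}{64}\right) = 34883 - \left(\left(14 + 7\right) - \frac{5}{64}\right) = 34883 - \left(21 - \frac{5}{64}\right) = 34883 - \frac{1339}{64} = \frac{2231173}{64}$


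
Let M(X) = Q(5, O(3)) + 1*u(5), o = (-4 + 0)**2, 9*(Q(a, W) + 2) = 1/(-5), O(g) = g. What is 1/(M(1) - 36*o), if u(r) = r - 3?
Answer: -45/25921 ≈ -0.0017360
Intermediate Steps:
Q(a, W) = -91/45 (Q(a, W) = -2 + (1/9)/(-5) = -2 + (1/9)*(-1/5) = -2 - 1/45 = -91/45)
o = 16 (o = (-4)**2 = 16)
u(r) = -3 + r
M(X) = -1/45 (M(X) = -91/45 + 1*(-3 + 5) = -91/45 + 1*2 = -91/45 + 2 = -1/45)
1/(M(1) - 36*o) = 1/(-1/45 - 36*16) = 1/(-1/45 - 576) = 1/(-25921/45) = -45/25921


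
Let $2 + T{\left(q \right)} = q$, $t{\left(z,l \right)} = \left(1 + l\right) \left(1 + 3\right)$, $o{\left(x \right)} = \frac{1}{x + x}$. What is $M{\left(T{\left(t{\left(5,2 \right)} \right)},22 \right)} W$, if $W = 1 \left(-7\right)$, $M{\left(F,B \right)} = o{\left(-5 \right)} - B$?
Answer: $\frac{1547}{10} \approx 154.7$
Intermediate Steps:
$o{\left(x \right)} = \frac{1}{2 x}$
$t{\left(z,l \right)} = 4 + 4 l$ ($t{\left(z,l \right)} = \left(1 + l\right) 4 = 4 + 4 l$)
$T{\left(q \right)} = -2 + q$
$M{\left(F,B \right)} = - \frac{1}{10} - B$ ($M{\left(F,B \right)} = \frac{1}{2 \left(-5\right)} - B = \frac{1}{2} \left(- \frac{1}{5}\right) - B = - \frac{1}{10} - B$)
$W = -7$
$M{\left(T{\left(t{\left(5,2 \right)} \right)},22 \right)} W = \left(- \frac{1}{10} - 22\right) \left(-7\right) = \left(- \frac{221}{10}\right) \left(-7\right) = \frac{1547}{10}$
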